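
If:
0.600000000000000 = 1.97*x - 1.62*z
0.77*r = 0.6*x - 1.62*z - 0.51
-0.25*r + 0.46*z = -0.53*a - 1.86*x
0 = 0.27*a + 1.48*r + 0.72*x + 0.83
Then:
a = -1.39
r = -0.47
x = 0.33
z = 0.03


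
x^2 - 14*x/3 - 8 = (x - 6)*(x + 4/3)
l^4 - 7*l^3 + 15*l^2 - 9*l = l*(l - 3)^2*(l - 1)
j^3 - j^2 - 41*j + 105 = (j - 5)*(j - 3)*(j + 7)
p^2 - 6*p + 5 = (p - 5)*(p - 1)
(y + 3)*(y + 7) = y^2 + 10*y + 21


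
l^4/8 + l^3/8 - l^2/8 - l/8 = l*(l/4 + 1/4)*(l/2 + 1/2)*(l - 1)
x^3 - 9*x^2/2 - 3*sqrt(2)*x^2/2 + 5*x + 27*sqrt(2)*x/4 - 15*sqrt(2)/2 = (x - 5/2)*(x - 2)*(x - 3*sqrt(2)/2)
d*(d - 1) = d^2 - d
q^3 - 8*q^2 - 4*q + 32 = (q - 8)*(q - 2)*(q + 2)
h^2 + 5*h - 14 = (h - 2)*(h + 7)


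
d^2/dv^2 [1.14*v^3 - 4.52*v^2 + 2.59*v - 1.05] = 6.84*v - 9.04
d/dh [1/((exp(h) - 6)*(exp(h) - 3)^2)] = ((6 - exp(h))*(exp(h) - 3) - 2*(exp(h) - 6)^2)*exp(h)/((exp(h) - 6)^3*(exp(h) - 3)^3)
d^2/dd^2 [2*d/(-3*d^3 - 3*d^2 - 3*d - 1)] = 12*(-3*d*(3*d^2 + 2*d + 1)^2 + (3*d^2 + d*(3*d + 1) + 2*d + 1)*(3*d^3 + 3*d^2 + 3*d + 1))/(3*d^3 + 3*d^2 + 3*d + 1)^3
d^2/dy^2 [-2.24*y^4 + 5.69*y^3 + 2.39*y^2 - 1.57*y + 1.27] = -26.88*y^2 + 34.14*y + 4.78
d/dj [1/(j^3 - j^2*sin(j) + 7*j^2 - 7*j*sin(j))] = (j^2*cos(j) - 3*j^2 + 2*j*sin(j) + 7*j*cos(j) - 14*j + 7*sin(j))/(j^2*(j + 7)^2*(j - sin(j))^2)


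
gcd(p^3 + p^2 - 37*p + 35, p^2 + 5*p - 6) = p - 1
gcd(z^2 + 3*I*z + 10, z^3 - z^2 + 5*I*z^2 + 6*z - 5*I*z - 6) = 1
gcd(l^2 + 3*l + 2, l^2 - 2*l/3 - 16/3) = l + 2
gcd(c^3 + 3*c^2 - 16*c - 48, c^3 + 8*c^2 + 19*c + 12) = c^2 + 7*c + 12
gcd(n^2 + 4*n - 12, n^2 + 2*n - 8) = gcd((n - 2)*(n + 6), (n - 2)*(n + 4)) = n - 2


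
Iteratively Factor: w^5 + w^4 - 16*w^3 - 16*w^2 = (w)*(w^4 + w^3 - 16*w^2 - 16*w) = w^2*(w^3 + w^2 - 16*w - 16) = w^2*(w + 1)*(w^2 - 16) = w^2*(w + 1)*(w + 4)*(w - 4)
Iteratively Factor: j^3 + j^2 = (j)*(j^2 + j) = j*(j + 1)*(j)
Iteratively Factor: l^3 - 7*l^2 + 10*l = (l)*(l^2 - 7*l + 10) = l*(l - 2)*(l - 5)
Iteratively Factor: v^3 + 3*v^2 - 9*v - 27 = (v + 3)*(v^2 - 9) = (v + 3)^2*(v - 3)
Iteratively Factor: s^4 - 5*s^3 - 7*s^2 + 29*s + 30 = (s - 3)*(s^3 - 2*s^2 - 13*s - 10) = (s - 3)*(s + 2)*(s^2 - 4*s - 5) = (s - 5)*(s - 3)*(s + 2)*(s + 1)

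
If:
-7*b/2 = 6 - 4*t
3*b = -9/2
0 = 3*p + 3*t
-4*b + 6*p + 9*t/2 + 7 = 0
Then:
No Solution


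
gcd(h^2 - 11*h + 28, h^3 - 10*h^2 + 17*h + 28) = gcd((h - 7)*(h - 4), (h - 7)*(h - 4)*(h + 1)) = h^2 - 11*h + 28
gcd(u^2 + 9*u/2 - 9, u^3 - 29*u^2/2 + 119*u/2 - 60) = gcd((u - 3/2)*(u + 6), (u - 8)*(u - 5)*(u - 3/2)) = u - 3/2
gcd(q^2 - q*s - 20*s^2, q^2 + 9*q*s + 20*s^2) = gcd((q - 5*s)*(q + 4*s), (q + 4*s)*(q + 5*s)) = q + 4*s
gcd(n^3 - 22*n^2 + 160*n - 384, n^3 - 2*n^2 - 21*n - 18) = n - 6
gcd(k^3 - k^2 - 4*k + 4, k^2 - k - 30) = 1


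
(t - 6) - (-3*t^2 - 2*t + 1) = 3*t^2 + 3*t - 7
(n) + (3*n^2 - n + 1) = 3*n^2 + 1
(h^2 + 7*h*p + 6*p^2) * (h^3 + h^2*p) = h^5 + 8*h^4*p + 13*h^3*p^2 + 6*h^2*p^3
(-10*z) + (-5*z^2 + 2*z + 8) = -5*z^2 - 8*z + 8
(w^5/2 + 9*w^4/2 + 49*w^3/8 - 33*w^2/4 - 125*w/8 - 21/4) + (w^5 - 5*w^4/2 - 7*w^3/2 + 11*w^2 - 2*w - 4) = 3*w^5/2 + 2*w^4 + 21*w^3/8 + 11*w^2/4 - 141*w/8 - 37/4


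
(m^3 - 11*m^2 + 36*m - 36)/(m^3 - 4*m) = (m^2 - 9*m + 18)/(m*(m + 2))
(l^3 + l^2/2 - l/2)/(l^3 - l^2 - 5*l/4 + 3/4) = 2*l/(2*l - 3)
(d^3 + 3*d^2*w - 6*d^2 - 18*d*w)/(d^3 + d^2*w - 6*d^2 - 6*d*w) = (d + 3*w)/(d + w)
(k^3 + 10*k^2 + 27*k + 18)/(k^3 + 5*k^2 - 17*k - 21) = (k^2 + 9*k + 18)/(k^2 + 4*k - 21)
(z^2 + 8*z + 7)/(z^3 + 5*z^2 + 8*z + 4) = (z + 7)/(z^2 + 4*z + 4)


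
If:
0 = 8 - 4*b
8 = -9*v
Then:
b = 2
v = -8/9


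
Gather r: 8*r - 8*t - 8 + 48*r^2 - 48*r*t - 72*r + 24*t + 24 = 48*r^2 + r*(-48*t - 64) + 16*t + 16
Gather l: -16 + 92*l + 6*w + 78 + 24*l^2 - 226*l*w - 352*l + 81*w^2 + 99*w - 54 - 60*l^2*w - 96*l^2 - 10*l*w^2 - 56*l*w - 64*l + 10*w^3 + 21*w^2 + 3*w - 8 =l^2*(-60*w - 72) + l*(-10*w^2 - 282*w - 324) + 10*w^3 + 102*w^2 + 108*w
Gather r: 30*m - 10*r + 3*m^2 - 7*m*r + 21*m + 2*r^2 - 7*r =3*m^2 + 51*m + 2*r^2 + r*(-7*m - 17)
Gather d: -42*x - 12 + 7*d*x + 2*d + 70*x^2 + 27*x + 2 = d*(7*x + 2) + 70*x^2 - 15*x - 10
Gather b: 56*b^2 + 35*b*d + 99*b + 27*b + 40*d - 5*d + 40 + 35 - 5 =56*b^2 + b*(35*d + 126) + 35*d + 70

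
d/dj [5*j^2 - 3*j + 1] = 10*j - 3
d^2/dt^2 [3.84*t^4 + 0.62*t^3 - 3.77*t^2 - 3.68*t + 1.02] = 46.08*t^2 + 3.72*t - 7.54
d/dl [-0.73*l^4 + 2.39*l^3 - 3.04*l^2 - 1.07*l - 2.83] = -2.92*l^3 + 7.17*l^2 - 6.08*l - 1.07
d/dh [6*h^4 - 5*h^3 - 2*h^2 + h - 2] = 24*h^3 - 15*h^2 - 4*h + 1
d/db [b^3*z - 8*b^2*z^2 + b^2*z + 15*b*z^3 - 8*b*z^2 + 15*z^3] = z*(3*b^2 - 16*b*z + 2*b + 15*z^2 - 8*z)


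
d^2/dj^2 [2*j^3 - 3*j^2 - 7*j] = 12*j - 6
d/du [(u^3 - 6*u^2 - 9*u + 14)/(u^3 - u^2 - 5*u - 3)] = (5*u^3 + 3*u^2 - 33*u + 97)/(u^5 - 3*u^4 - 6*u^3 + 10*u^2 + 21*u + 9)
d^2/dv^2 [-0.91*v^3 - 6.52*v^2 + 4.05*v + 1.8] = -5.46*v - 13.04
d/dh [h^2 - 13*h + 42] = 2*h - 13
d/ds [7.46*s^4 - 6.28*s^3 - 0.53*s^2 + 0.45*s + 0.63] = 29.84*s^3 - 18.84*s^2 - 1.06*s + 0.45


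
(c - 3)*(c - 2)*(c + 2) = c^3 - 3*c^2 - 4*c + 12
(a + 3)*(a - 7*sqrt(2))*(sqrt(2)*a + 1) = sqrt(2)*a^3 - 13*a^2 + 3*sqrt(2)*a^2 - 39*a - 7*sqrt(2)*a - 21*sqrt(2)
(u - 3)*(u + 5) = u^2 + 2*u - 15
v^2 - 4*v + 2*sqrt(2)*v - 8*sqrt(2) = (v - 4)*(v + 2*sqrt(2))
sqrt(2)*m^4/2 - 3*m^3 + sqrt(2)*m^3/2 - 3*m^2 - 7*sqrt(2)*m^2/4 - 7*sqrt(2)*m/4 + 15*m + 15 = (m - 5*sqrt(2)/2)*(m - 2*sqrt(2))*(m + 3*sqrt(2)/2)*(sqrt(2)*m/2 + sqrt(2)/2)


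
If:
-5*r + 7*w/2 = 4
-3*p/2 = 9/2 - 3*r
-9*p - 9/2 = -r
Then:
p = -6/17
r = 45/34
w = 361/119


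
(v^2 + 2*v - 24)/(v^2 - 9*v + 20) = (v + 6)/(v - 5)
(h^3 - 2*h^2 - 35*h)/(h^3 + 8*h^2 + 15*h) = (h - 7)/(h + 3)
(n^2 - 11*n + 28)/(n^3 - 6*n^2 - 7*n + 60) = (n - 7)/(n^2 - 2*n - 15)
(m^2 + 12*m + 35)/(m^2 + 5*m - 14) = (m + 5)/(m - 2)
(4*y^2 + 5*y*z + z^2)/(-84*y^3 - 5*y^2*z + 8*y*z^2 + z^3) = (-y - z)/(21*y^2 - 4*y*z - z^2)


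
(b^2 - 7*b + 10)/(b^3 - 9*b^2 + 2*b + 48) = (b^2 - 7*b + 10)/(b^3 - 9*b^2 + 2*b + 48)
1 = 1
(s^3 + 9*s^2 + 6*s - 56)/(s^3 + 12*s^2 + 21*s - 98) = (s + 4)/(s + 7)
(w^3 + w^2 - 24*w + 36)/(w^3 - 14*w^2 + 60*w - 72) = (w^2 + 3*w - 18)/(w^2 - 12*w + 36)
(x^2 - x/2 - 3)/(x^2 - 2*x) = (x + 3/2)/x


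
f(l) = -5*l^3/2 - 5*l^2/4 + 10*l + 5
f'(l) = -15*l^2/2 - 5*l/2 + 10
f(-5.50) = 328.12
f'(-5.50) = -203.12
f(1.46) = 9.16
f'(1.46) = -9.64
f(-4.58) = 173.16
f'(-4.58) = -135.87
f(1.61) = 7.43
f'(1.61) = -13.47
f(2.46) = -15.18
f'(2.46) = -41.54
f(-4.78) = 201.68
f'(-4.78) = -149.41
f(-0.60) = -0.91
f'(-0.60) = 8.80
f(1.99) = 0.25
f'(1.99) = -24.68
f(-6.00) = 440.00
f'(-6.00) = -245.00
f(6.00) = -520.00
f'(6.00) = -275.00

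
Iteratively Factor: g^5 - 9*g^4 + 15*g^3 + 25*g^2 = (g)*(g^4 - 9*g^3 + 15*g^2 + 25*g) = g*(g + 1)*(g^3 - 10*g^2 + 25*g) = g^2*(g + 1)*(g^2 - 10*g + 25) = g^2*(g - 5)*(g + 1)*(g - 5)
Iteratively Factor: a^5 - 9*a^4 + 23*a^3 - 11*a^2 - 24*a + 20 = (a - 5)*(a^4 - 4*a^3 + 3*a^2 + 4*a - 4) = (a - 5)*(a - 2)*(a^3 - 2*a^2 - a + 2) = (a - 5)*(a - 2)*(a + 1)*(a^2 - 3*a + 2) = (a - 5)*(a - 2)^2*(a + 1)*(a - 1)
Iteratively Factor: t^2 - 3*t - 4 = (t + 1)*(t - 4)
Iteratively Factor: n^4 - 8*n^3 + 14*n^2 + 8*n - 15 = (n - 3)*(n^3 - 5*n^2 - n + 5) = (n - 3)*(n + 1)*(n^2 - 6*n + 5) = (n - 3)*(n - 1)*(n + 1)*(n - 5)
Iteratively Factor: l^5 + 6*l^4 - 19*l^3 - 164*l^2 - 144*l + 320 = (l + 4)*(l^4 + 2*l^3 - 27*l^2 - 56*l + 80) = (l - 5)*(l + 4)*(l^3 + 7*l^2 + 8*l - 16) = (l - 5)*(l + 4)^2*(l^2 + 3*l - 4) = (l - 5)*(l - 1)*(l + 4)^2*(l + 4)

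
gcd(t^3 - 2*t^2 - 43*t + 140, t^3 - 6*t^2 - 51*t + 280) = t^2 + 2*t - 35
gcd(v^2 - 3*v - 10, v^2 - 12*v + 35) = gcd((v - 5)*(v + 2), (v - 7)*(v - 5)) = v - 5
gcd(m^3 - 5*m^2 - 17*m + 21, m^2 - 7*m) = m - 7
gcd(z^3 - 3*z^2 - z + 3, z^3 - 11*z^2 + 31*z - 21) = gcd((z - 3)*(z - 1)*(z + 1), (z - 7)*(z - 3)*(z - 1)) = z^2 - 4*z + 3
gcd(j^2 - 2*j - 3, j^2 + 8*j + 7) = j + 1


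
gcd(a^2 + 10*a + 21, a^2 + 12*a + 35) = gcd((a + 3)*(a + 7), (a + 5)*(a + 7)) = a + 7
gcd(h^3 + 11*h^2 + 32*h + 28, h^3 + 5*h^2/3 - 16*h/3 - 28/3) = h^2 + 4*h + 4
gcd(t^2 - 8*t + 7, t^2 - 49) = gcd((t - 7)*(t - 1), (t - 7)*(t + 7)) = t - 7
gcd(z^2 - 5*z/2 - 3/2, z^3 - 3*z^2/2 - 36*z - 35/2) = z + 1/2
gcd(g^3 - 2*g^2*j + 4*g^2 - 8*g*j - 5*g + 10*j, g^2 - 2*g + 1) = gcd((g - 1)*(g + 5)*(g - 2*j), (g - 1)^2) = g - 1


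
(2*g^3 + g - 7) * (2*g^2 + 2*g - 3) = 4*g^5 + 4*g^4 - 4*g^3 - 12*g^2 - 17*g + 21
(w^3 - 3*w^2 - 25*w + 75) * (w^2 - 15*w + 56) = w^5 - 18*w^4 + 76*w^3 + 282*w^2 - 2525*w + 4200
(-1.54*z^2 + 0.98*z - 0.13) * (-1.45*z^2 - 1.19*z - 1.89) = 2.233*z^4 + 0.4116*z^3 + 1.9329*z^2 - 1.6975*z + 0.2457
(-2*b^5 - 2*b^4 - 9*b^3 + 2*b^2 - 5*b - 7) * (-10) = 20*b^5 + 20*b^4 + 90*b^3 - 20*b^2 + 50*b + 70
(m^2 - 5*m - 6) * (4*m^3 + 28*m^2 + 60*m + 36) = 4*m^5 + 8*m^4 - 104*m^3 - 432*m^2 - 540*m - 216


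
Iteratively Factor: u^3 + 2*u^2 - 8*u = (u)*(u^2 + 2*u - 8) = u*(u - 2)*(u + 4)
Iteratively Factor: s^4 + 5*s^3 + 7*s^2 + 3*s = (s + 3)*(s^3 + 2*s^2 + s) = (s + 1)*(s + 3)*(s^2 + s) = (s + 1)^2*(s + 3)*(s)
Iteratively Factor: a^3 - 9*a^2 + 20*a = (a - 5)*(a^2 - 4*a) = a*(a - 5)*(a - 4)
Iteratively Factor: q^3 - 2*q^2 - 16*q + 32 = (q - 4)*(q^2 + 2*q - 8) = (q - 4)*(q + 4)*(q - 2)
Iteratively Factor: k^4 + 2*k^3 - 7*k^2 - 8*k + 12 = (k + 2)*(k^3 - 7*k + 6) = (k - 1)*(k + 2)*(k^2 + k - 6) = (k - 1)*(k + 2)*(k + 3)*(k - 2)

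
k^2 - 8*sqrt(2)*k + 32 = (k - 4*sqrt(2))^2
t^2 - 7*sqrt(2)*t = t*(t - 7*sqrt(2))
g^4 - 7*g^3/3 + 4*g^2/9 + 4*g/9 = g*(g - 2)*(g - 2/3)*(g + 1/3)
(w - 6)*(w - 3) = w^2 - 9*w + 18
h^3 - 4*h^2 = h^2*(h - 4)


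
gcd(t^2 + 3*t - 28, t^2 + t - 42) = t + 7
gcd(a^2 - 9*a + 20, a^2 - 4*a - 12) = 1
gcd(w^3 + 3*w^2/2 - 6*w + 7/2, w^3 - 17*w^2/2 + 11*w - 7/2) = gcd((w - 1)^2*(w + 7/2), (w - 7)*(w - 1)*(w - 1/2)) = w - 1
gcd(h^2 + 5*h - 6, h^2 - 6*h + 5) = h - 1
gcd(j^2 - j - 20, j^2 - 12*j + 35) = j - 5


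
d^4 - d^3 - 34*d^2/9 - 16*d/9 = d*(d - 8/3)*(d + 2/3)*(d + 1)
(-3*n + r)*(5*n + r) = -15*n^2 + 2*n*r + r^2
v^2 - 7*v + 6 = (v - 6)*(v - 1)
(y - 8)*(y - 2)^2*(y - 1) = y^4 - 13*y^3 + 48*y^2 - 68*y + 32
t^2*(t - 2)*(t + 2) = t^4 - 4*t^2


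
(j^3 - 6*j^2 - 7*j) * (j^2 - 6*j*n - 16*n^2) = j^5 - 6*j^4*n - 6*j^4 - 16*j^3*n^2 + 36*j^3*n - 7*j^3 + 96*j^2*n^2 + 42*j^2*n + 112*j*n^2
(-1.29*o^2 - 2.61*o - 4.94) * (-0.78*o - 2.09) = 1.0062*o^3 + 4.7319*o^2 + 9.3081*o + 10.3246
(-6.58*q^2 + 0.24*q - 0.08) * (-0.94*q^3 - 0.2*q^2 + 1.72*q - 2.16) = 6.1852*q^5 + 1.0904*q^4 - 11.2904*q^3 + 14.6416*q^2 - 0.656*q + 0.1728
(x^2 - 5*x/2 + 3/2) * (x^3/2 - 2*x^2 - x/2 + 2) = x^5/2 - 13*x^4/4 + 21*x^3/4 + x^2/4 - 23*x/4 + 3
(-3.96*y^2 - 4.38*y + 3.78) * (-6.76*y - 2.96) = 26.7696*y^3 + 41.3304*y^2 - 12.588*y - 11.1888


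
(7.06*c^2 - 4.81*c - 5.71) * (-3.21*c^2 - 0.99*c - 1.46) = -22.6626*c^4 + 8.4507*c^3 + 12.7834*c^2 + 12.6755*c + 8.3366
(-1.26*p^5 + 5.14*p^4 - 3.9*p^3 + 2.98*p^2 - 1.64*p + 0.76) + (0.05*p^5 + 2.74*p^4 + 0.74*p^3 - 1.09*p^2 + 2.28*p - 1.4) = -1.21*p^5 + 7.88*p^4 - 3.16*p^3 + 1.89*p^2 + 0.64*p - 0.64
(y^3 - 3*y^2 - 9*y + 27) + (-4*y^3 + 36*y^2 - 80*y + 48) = -3*y^3 + 33*y^2 - 89*y + 75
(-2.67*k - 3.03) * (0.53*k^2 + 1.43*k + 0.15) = -1.4151*k^3 - 5.424*k^2 - 4.7334*k - 0.4545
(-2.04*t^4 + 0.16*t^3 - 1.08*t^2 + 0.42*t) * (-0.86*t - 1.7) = 1.7544*t^5 + 3.3304*t^4 + 0.6568*t^3 + 1.4748*t^2 - 0.714*t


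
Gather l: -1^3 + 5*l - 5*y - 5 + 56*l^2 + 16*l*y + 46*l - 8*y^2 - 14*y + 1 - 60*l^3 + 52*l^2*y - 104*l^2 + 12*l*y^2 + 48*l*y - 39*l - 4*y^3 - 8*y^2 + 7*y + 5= -60*l^3 + l^2*(52*y - 48) + l*(12*y^2 + 64*y + 12) - 4*y^3 - 16*y^2 - 12*y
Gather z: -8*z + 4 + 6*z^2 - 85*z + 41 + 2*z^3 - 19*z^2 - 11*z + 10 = 2*z^3 - 13*z^2 - 104*z + 55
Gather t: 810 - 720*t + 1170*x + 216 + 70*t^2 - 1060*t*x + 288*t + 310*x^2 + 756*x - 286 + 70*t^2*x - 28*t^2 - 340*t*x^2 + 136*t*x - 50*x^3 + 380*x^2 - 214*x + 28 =t^2*(70*x + 42) + t*(-340*x^2 - 924*x - 432) - 50*x^3 + 690*x^2 + 1712*x + 768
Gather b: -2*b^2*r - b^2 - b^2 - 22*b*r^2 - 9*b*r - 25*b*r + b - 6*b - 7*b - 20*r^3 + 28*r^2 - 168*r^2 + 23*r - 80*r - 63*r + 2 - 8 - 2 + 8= b^2*(-2*r - 2) + b*(-22*r^2 - 34*r - 12) - 20*r^3 - 140*r^2 - 120*r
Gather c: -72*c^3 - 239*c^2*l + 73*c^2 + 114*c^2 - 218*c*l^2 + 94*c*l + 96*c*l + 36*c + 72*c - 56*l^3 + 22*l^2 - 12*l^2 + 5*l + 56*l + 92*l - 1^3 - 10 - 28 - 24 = -72*c^3 + c^2*(187 - 239*l) + c*(-218*l^2 + 190*l + 108) - 56*l^3 + 10*l^2 + 153*l - 63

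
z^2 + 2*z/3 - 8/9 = (z - 2/3)*(z + 4/3)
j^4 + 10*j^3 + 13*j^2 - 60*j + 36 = (j - 1)^2*(j + 6)^2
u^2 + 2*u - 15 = (u - 3)*(u + 5)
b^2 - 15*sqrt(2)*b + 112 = (b - 8*sqrt(2))*(b - 7*sqrt(2))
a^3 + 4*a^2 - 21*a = a*(a - 3)*(a + 7)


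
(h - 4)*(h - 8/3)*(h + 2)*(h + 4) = h^4 - 2*h^3/3 - 64*h^2/3 + 32*h/3 + 256/3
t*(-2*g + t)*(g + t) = -2*g^2*t - g*t^2 + t^3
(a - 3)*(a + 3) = a^2 - 9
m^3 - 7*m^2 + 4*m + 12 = (m - 6)*(m - 2)*(m + 1)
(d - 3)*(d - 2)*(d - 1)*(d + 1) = d^4 - 5*d^3 + 5*d^2 + 5*d - 6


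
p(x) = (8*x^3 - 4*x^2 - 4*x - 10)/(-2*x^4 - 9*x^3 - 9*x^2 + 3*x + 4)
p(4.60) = -0.34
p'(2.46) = -0.10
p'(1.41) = -0.82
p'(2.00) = -0.22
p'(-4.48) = 3.19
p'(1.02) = -3.49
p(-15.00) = 0.38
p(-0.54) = -10.24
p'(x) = (24*x^2 - 8*x - 4)/(-2*x^4 - 9*x^3 - 9*x^2 + 3*x + 4) + (8*x^3 - 4*x^2 - 4*x - 10)*(8*x^3 + 27*x^2 + 18*x - 3)/(-2*x^4 - 9*x^3 - 9*x^2 + 3*x + 4)^2 = 2*(8*x^6 - 8*x^5 - 66*x^4 - 52*x^3 - 111*x^2 - 106*x + 7)/(4*x^8 + 36*x^7 + 117*x^6 + 150*x^5 + 11*x^4 - 126*x^3 - 63*x^2 + 24*x + 16)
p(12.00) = -0.23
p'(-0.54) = 69.65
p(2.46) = -0.30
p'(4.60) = 0.01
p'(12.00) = 0.01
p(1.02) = 0.70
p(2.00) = -0.23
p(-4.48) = 4.25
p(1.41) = 0.03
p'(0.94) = -5.53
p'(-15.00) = 0.04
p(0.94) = 1.05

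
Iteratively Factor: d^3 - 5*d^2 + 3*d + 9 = (d - 3)*(d^2 - 2*d - 3) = (d - 3)*(d + 1)*(d - 3)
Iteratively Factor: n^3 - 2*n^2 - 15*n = (n - 5)*(n^2 + 3*n) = (n - 5)*(n + 3)*(n)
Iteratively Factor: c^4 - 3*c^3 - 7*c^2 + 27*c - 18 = (c + 3)*(c^3 - 6*c^2 + 11*c - 6) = (c - 2)*(c + 3)*(c^2 - 4*c + 3) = (c - 3)*(c - 2)*(c + 3)*(c - 1)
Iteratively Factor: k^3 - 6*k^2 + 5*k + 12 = (k - 4)*(k^2 - 2*k - 3) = (k - 4)*(k + 1)*(k - 3)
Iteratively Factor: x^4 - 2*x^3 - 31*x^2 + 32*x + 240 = (x - 5)*(x^3 + 3*x^2 - 16*x - 48) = (x - 5)*(x + 4)*(x^2 - x - 12) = (x - 5)*(x + 3)*(x + 4)*(x - 4)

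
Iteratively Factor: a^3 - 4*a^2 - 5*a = (a)*(a^2 - 4*a - 5) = a*(a + 1)*(a - 5)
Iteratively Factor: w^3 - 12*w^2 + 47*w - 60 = (w - 3)*(w^2 - 9*w + 20) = (w - 5)*(w - 3)*(w - 4)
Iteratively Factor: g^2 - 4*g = (g)*(g - 4)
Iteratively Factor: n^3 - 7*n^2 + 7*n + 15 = (n - 5)*(n^2 - 2*n - 3) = (n - 5)*(n + 1)*(n - 3)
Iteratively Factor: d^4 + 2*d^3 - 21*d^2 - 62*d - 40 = (d - 5)*(d^3 + 7*d^2 + 14*d + 8) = (d - 5)*(d + 4)*(d^2 + 3*d + 2) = (d - 5)*(d + 1)*(d + 4)*(d + 2)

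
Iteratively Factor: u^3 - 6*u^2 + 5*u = (u)*(u^2 - 6*u + 5) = u*(u - 5)*(u - 1)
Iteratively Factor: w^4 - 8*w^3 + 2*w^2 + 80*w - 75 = (w - 1)*(w^3 - 7*w^2 - 5*w + 75) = (w - 5)*(w - 1)*(w^2 - 2*w - 15) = (w - 5)*(w - 1)*(w + 3)*(w - 5)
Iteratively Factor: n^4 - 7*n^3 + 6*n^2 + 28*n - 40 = (n - 5)*(n^3 - 2*n^2 - 4*n + 8) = (n - 5)*(n - 2)*(n^2 - 4) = (n - 5)*(n - 2)^2*(n + 2)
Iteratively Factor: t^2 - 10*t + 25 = (t - 5)*(t - 5)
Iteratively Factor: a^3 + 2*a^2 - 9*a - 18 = (a + 3)*(a^2 - a - 6) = (a + 2)*(a + 3)*(a - 3)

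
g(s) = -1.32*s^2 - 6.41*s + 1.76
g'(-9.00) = 17.35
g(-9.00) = -47.47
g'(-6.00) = 9.43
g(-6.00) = -7.30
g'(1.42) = -10.16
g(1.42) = -10.00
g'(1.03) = -9.13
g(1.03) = -6.24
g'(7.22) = -25.47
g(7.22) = -113.33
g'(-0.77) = -4.38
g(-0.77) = 5.91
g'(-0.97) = -3.85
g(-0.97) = 6.74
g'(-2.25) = -0.47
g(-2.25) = 9.50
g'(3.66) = -16.07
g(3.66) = -39.38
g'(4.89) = -19.32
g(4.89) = -61.15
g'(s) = -2.64*s - 6.41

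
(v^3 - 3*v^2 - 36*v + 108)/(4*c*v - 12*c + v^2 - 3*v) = (v^2 - 36)/(4*c + v)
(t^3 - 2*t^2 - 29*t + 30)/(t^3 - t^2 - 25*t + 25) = (t - 6)/(t - 5)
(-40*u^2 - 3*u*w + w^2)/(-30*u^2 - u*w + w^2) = (8*u - w)/(6*u - w)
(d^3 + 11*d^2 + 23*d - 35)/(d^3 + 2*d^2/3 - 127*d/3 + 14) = 3*(d^2 + 4*d - 5)/(3*d^2 - 19*d + 6)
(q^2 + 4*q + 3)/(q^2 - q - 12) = (q + 1)/(q - 4)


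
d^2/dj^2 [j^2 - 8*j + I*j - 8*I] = 2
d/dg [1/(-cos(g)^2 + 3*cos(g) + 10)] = (3 - 2*cos(g))*sin(g)/(sin(g)^2 + 3*cos(g) + 9)^2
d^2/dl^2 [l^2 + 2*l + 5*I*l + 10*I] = 2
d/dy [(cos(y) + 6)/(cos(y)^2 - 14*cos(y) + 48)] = (cos(y)^2 + 12*cos(y) - 132)*sin(y)/(cos(y)^2 - 14*cos(y) + 48)^2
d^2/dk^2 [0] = 0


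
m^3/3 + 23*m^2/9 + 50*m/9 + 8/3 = (m/3 + 1)*(m + 2/3)*(m + 4)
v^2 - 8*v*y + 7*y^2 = (v - 7*y)*(v - y)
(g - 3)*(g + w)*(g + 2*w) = g^3 + 3*g^2*w - 3*g^2 + 2*g*w^2 - 9*g*w - 6*w^2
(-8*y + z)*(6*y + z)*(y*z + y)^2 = -48*y^4*z^2 - 96*y^4*z - 48*y^4 - 2*y^3*z^3 - 4*y^3*z^2 - 2*y^3*z + y^2*z^4 + 2*y^2*z^3 + y^2*z^2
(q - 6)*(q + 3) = q^2 - 3*q - 18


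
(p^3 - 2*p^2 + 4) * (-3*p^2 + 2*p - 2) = -3*p^5 + 8*p^4 - 6*p^3 - 8*p^2 + 8*p - 8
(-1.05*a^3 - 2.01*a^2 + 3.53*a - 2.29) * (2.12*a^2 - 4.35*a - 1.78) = -2.226*a^5 + 0.3063*a^4 + 18.0961*a^3 - 16.6325*a^2 + 3.6781*a + 4.0762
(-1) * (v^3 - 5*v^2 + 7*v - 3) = -v^3 + 5*v^2 - 7*v + 3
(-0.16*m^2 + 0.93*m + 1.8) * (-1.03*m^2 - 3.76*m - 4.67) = 0.1648*m^4 - 0.3563*m^3 - 4.6036*m^2 - 11.1111*m - 8.406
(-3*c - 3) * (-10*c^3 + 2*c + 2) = 30*c^4 + 30*c^3 - 6*c^2 - 12*c - 6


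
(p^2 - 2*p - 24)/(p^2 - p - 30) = (p + 4)/(p + 5)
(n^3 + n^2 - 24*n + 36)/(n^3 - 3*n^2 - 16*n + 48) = (n^2 + 4*n - 12)/(n^2 - 16)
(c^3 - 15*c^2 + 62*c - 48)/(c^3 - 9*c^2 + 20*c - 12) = (c - 8)/(c - 2)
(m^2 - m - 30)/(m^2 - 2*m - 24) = (m + 5)/(m + 4)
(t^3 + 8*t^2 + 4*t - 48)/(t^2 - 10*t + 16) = (t^2 + 10*t + 24)/(t - 8)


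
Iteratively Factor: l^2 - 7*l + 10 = (l - 5)*(l - 2)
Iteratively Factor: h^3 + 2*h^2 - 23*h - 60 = (h - 5)*(h^2 + 7*h + 12) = (h - 5)*(h + 3)*(h + 4)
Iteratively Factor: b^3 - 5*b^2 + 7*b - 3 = (b - 1)*(b^2 - 4*b + 3) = (b - 3)*(b - 1)*(b - 1)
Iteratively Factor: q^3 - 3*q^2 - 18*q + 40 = (q - 2)*(q^2 - q - 20) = (q - 5)*(q - 2)*(q + 4)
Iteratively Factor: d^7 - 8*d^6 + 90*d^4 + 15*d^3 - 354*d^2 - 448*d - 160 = (d + 2)*(d^6 - 10*d^5 + 20*d^4 + 50*d^3 - 85*d^2 - 184*d - 80) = (d - 4)*(d + 2)*(d^5 - 6*d^4 - 4*d^3 + 34*d^2 + 51*d + 20) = (d - 4)^2*(d + 2)*(d^4 - 2*d^3 - 12*d^2 - 14*d - 5) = (d - 5)*(d - 4)^2*(d + 2)*(d^3 + 3*d^2 + 3*d + 1) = (d - 5)*(d - 4)^2*(d + 1)*(d + 2)*(d^2 + 2*d + 1) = (d - 5)*(d - 4)^2*(d + 1)^2*(d + 2)*(d + 1)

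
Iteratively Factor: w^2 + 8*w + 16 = (w + 4)*(w + 4)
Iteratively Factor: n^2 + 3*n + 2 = (n + 1)*(n + 2)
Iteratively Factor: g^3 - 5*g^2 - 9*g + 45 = (g + 3)*(g^2 - 8*g + 15) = (g - 5)*(g + 3)*(g - 3)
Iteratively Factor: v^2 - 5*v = (v - 5)*(v)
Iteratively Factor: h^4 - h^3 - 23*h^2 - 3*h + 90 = (h + 3)*(h^3 - 4*h^2 - 11*h + 30) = (h + 3)^2*(h^2 - 7*h + 10) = (h - 5)*(h + 3)^2*(h - 2)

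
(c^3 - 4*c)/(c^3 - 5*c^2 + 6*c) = (c + 2)/(c - 3)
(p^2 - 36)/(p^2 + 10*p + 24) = (p - 6)/(p + 4)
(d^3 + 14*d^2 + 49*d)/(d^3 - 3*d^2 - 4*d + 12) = d*(d^2 + 14*d + 49)/(d^3 - 3*d^2 - 4*d + 12)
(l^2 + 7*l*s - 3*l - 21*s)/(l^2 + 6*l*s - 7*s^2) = (3 - l)/(-l + s)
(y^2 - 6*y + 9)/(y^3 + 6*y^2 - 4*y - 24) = (y^2 - 6*y + 9)/(y^3 + 6*y^2 - 4*y - 24)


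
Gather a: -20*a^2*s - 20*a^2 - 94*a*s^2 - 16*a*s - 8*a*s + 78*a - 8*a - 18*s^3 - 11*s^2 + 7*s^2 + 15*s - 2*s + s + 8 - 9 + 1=a^2*(-20*s - 20) + a*(-94*s^2 - 24*s + 70) - 18*s^3 - 4*s^2 + 14*s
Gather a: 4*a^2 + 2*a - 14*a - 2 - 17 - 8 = 4*a^2 - 12*a - 27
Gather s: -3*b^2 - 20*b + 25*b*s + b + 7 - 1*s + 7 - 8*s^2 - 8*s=-3*b^2 - 19*b - 8*s^2 + s*(25*b - 9) + 14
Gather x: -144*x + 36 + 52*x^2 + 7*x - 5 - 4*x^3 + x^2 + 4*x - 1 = -4*x^3 + 53*x^2 - 133*x + 30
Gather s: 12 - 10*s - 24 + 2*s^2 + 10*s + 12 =2*s^2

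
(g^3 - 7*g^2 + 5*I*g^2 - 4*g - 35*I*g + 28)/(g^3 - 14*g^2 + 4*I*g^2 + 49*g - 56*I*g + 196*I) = (g + I)/(g - 7)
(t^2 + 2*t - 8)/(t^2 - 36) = (t^2 + 2*t - 8)/(t^2 - 36)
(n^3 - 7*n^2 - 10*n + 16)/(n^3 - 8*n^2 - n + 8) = (n + 2)/(n + 1)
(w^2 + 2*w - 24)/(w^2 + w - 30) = (w - 4)/(w - 5)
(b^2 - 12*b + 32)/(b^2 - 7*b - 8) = (b - 4)/(b + 1)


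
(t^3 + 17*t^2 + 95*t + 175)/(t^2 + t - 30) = (t^3 + 17*t^2 + 95*t + 175)/(t^2 + t - 30)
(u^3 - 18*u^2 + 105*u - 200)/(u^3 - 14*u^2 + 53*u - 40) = (u - 5)/(u - 1)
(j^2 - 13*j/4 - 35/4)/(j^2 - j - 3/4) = (-4*j^2 + 13*j + 35)/(-4*j^2 + 4*j + 3)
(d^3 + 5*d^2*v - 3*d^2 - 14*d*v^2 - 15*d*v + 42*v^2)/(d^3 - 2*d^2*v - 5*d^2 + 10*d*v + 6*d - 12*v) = (d + 7*v)/(d - 2)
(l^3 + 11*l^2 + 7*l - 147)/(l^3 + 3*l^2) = (l^3 + 11*l^2 + 7*l - 147)/(l^2*(l + 3))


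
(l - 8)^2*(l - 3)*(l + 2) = l^4 - 17*l^3 + 74*l^2 + 32*l - 384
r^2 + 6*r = r*(r + 6)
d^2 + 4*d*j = d*(d + 4*j)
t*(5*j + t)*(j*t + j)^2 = 5*j^3*t^3 + 10*j^3*t^2 + 5*j^3*t + j^2*t^4 + 2*j^2*t^3 + j^2*t^2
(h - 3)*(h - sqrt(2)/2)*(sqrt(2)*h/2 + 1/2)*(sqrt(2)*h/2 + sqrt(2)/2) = h^4/2 - h^3 - 7*h^2/4 + h/2 + 3/4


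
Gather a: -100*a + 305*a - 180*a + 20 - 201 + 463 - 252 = 25*a + 30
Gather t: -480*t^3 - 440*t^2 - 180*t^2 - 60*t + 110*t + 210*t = -480*t^3 - 620*t^2 + 260*t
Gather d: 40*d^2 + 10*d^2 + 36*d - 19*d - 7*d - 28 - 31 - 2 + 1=50*d^2 + 10*d - 60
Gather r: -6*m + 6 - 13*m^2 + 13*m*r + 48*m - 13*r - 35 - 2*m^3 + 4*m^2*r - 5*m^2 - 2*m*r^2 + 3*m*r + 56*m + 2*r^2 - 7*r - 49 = -2*m^3 - 18*m^2 + 98*m + r^2*(2 - 2*m) + r*(4*m^2 + 16*m - 20) - 78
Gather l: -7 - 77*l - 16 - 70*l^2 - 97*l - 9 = -70*l^2 - 174*l - 32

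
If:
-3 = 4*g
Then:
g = -3/4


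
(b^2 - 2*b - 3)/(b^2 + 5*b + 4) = (b - 3)/(b + 4)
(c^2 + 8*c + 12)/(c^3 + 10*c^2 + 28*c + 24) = 1/(c + 2)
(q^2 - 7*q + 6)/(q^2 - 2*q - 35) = (-q^2 + 7*q - 6)/(-q^2 + 2*q + 35)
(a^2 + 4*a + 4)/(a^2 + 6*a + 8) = (a + 2)/(a + 4)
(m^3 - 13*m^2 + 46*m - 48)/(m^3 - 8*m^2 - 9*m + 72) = (m - 2)/(m + 3)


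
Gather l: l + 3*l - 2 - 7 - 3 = 4*l - 12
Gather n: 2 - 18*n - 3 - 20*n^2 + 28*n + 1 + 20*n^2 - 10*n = 0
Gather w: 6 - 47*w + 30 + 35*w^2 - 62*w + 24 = 35*w^2 - 109*w + 60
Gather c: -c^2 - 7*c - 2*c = -c^2 - 9*c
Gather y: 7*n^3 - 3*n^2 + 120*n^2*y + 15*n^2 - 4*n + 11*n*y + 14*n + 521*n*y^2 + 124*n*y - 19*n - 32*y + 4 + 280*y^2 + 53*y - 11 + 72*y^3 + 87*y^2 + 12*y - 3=7*n^3 + 12*n^2 - 9*n + 72*y^3 + y^2*(521*n + 367) + y*(120*n^2 + 135*n + 33) - 10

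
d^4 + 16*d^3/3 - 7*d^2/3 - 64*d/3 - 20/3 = (d - 2)*(d + 1/3)*(d + 2)*(d + 5)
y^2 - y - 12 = (y - 4)*(y + 3)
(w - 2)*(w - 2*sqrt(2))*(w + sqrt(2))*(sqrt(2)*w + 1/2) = sqrt(2)*w^4 - 2*sqrt(2)*w^3 - 3*w^3/2 - 9*sqrt(2)*w^2/2 + 3*w^2 - 2*w + 9*sqrt(2)*w + 4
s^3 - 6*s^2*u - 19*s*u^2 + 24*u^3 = (s - 8*u)*(s - u)*(s + 3*u)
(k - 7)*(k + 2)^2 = k^3 - 3*k^2 - 24*k - 28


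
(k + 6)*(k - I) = k^2 + 6*k - I*k - 6*I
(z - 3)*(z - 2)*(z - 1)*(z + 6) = z^4 - 25*z^2 + 60*z - 36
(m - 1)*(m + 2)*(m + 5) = m^3 + 6*m^2 + 3*m - 10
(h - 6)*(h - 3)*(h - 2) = h^3 - 11*h^2 + 36*h - 36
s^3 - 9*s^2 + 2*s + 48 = (s - 8)*(s - 3)*(s + 2)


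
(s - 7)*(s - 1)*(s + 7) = s^3 - s^2 - 49*s + 49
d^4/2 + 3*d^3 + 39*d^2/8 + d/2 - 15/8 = (d/2 + 1/2)*(d - 1/2)*(d + 5/2)*(d + 3)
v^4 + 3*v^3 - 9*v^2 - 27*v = v*(v - 3)*(v + 3)^2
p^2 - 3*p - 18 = (p - 6)*(p + 3)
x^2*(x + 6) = x^3 + 6*x^2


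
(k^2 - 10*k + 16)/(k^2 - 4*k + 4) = (k - 8)/(k - 2)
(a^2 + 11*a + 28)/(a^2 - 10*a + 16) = (a^2 + 11*a + 28)/(a^2 - 10*a + 16)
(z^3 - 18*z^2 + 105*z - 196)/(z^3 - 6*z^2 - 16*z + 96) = (z^2 - 14*z + 49)/(z^2 - 2*z - 24)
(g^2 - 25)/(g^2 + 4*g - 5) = (g - 5)/(g - 1)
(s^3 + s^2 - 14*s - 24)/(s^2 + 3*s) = s - 2 - 8/s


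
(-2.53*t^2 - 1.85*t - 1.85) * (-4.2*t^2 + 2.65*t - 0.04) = 10.626*t^4 + 1.0655*t^3 + 2.9687*t^2 - 4.8285*t + 0.074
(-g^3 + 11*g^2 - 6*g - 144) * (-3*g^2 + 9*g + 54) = 3*g^5 - 42*g^4 + 63*g^3 + 972*g^2 - 1620*g - 7776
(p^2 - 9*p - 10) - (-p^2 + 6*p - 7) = 2*p^2 - 15*p - 3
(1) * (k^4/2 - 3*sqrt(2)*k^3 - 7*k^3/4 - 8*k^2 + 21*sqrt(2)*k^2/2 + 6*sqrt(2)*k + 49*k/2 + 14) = k^4/2 - 3*sqrt(2)*k^3 - 7*k^3/4 - 8*k^2 + 21*sqrt(2)*k^2/2 + 6*sqrt(2)*k + 49*k/2 + 14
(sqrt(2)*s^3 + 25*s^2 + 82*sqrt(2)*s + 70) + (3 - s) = sqrt(2)*s^3 + 25*s^2 - s + 82*sqrt(2)*s + 73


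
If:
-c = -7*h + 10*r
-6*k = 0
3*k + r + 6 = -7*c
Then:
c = -r/7 - 6/7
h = 69*r/49 - 6/49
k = 0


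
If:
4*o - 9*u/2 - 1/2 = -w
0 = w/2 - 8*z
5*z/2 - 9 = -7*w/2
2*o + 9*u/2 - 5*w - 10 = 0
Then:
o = 529/156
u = 1211/351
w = 32/13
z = 2/13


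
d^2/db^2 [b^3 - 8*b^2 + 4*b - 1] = 6*b - 16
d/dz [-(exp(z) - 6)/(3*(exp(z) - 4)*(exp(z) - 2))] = (exp(2*z) - 12*exp(z) + 28)*exp(z)/(3*(exp(4*z) - 12*exp(3*z) + 52*exp(2*z) - 96*exp(z) + 64))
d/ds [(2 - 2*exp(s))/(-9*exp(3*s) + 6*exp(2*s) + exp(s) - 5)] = 2*(-(1 - exp(s))*(-27*exp(2*s) + 12*exp(s) + 1) + 9*exp(3*s) - 6*exp(2*s) - exp(s) + 5)*exp(s)/(9*exp(3*s) - 6*exp(2*s) - exp(s) + 5)^2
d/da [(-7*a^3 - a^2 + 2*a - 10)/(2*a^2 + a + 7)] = 2*(-7*a^4 - 7*a^3 - 76*a^2 + 13*a + 12)/(4*a^4 + 4*a^3 + 29*a^2 + 14*a + 49)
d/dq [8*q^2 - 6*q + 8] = 16*q - 6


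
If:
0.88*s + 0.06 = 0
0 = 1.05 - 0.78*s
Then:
No Solution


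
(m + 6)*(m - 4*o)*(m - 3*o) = m^3 - 7*m^2*o + 6*m^2 + 12*m*o^2 - 42*m*o + 72*o^2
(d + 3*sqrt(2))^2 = d^2 + 6*sqrt(2)*d + 18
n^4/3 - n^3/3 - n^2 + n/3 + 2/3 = (n/3 + 1/3)*(n - 2)*(n - 1)*(n + 1)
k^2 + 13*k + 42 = (k + 6)*(k + 7)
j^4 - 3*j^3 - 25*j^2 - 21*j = j*(j - 7)*(j + 1)*(j + 3)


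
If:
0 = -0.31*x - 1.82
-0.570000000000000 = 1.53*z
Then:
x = -5.87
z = -0.37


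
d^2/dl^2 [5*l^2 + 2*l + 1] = 10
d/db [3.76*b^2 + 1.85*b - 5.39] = 7.52*b + 1.85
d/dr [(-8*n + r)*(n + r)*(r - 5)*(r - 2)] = -16*n^2*r + 56*n^2 - 21*n*r^2 + 98*n*r - 70*n + 4*r^3 - 21*r^2 + 20*r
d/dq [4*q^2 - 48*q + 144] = 8*q - 48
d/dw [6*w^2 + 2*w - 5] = 12*w + 2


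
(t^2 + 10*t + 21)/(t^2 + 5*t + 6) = (t + 7)/(t + 2)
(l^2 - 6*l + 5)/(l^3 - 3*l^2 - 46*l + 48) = (l - 5)/(l^2 - 2*l - 48)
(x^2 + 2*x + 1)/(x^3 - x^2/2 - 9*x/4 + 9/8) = 8*(x^2 + 2*x + 1)/(8*x^3 - 4*x^2 - 18*x + 9)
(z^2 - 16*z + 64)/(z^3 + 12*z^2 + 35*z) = (z^2 - 16*z + 64)/(z*(z^2 + 12*z + 35))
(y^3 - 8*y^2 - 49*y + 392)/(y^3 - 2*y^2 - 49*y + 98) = (y - 8)/(y - 2)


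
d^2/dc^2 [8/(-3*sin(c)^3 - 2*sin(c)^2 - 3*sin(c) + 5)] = 8*(81*sin(c)^6 + 66*sin(c)^5 - 74*sin(c)^4 + 57*sin(c)^3 - 29*sin(c)^2 - 111*sin(c) - 38)/(3*sin(c)^3 + 2*sin(c)^2 + 3*sin(c) - 5)^3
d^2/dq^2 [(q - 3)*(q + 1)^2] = 6*q - 2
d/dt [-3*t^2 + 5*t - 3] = 5 - 6*t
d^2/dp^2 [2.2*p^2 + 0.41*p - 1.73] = 4.40000000000000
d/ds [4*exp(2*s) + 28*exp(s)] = (8*exp(s) + 28)*exp(s)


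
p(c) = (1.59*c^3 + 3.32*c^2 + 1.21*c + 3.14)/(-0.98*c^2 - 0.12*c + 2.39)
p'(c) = (1.96*c + 0.12)*(1.59*c^3 + 3.32*c^2 + 1.21*c + 3.14)/(-0.98*c^2 - 0.12*c + 2.39)^2 + (4.77*c^2 + 6.64*c + 1.21)/(-0.98*c^2 - 0.12*c + 2.39)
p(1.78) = -26.68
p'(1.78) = 73.39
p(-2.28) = 0.50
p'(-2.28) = -3.58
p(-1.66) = -27.02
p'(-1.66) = -790.72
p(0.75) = 3.77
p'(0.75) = 8.50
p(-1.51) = 10.12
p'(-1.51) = -79.26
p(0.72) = 3.52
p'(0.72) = 7.72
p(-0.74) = 1.76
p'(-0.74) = -1.77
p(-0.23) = 1.28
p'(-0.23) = -0.21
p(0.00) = 1.31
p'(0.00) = 0.57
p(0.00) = 1.31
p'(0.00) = 0.57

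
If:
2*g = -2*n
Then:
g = -n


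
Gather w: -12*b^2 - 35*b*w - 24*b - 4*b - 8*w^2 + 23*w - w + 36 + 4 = -12*b^2 - 28*b - 8*w^2 + w*(22 - 35*b) + 40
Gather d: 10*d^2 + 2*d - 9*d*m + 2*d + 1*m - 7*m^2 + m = 10*d^2 + d*(4 - 9*m) - 7*m^2 + 2*m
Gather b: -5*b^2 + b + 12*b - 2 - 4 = -5*b^2 + 13*b - 6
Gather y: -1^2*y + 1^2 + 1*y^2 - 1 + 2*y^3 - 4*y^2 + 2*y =2*y^3 - 3*y^2 + y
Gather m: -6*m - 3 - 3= -6*m - 6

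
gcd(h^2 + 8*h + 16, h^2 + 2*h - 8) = h + 4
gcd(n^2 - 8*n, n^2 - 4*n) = n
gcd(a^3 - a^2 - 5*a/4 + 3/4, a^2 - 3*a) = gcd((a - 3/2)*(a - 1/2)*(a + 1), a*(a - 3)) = 1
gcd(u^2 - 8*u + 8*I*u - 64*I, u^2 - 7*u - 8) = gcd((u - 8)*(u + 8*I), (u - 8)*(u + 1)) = u - 8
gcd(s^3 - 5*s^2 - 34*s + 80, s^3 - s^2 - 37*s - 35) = s + 5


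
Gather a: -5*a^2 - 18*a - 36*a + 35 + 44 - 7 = -5*a^2 - 54*a + 72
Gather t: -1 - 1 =-2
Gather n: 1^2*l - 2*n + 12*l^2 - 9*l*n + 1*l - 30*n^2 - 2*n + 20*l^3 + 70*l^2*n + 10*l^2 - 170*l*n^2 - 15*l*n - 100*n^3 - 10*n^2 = 20*l^3 + 22*l^2 + 2*l - 100*n^3 + n^2*(-170*l - 40) + n*(70*l^2 - 24*l - 4)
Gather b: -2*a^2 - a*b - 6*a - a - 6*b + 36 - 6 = -2*a^2 - 7*a + b*(-a - 6) + 30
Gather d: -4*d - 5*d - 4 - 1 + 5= -9*d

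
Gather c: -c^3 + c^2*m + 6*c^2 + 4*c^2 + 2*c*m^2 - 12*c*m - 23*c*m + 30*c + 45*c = -c^3 + c^2*(m + 10) + c*(2*m^2 - 35*m + 75)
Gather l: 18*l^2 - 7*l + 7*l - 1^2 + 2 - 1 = 18*l^2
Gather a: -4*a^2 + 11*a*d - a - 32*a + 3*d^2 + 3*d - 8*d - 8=-4*a^2 + a*(11*d - 33) + 3*d^2 - 5*d - 8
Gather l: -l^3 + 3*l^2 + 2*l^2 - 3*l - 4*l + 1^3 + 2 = -l^3 + 5*l^2 - 7*l + 3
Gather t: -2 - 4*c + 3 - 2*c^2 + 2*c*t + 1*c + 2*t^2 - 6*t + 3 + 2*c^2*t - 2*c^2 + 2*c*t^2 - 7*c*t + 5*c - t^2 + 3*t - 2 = -4*c^2 + 2*c + t^2*(2*c + 1) + t*(2*c^2 - 5*c - 3) + 2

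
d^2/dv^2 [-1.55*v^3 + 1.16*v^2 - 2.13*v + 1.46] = 2.32 - 9.3*v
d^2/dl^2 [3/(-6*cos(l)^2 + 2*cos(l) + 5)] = 6*(-72*sin(l)^4 + 98*sin(l)^2 - 35*cos(l)/2 + 9*cos(3*l)/2 + 8)/(6*sin(l)^2 + 2*cos(l) - 1)^3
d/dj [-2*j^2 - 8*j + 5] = -4*j - 8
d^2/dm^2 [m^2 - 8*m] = 2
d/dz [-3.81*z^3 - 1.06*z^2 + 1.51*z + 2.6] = -11.43*z^2 - 2.12*z + 1.51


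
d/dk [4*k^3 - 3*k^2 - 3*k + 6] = 12*k^2 - 6*k - 3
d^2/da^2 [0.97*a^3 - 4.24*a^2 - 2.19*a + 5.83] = 5.82*a - 8.48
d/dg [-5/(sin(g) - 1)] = 5*cos(g)/(sin(g) - 1)^2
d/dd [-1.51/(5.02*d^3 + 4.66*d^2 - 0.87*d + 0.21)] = (22.7406*d^2 + 14.0732*d - 1.3137)/(5.02*d^3 + 4.66*d^2 - 0.87*d + 0.21)^2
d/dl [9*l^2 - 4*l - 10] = 18*l - 4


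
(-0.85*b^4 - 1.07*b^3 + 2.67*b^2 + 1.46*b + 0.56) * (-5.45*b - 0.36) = 4.6325*b^5 + 6.1375*b^4 - 14.1663*b^3 - 8.9182*b^2 - 3.5776*b - 0.2016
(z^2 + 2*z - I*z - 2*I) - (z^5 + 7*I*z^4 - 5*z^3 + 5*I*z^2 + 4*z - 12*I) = -z^5 - 7*I*z^4 + 5*z^3 + z^2 - 5*I*z^2 - 2*z - I*z + 10*I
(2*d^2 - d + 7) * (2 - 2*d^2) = -4*d^4 + 2*d^3 - 10*d^2 - 2*d + 14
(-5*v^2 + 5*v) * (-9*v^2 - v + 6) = 45*v^4 - 40*v^3 - 35*v^2 + 30*v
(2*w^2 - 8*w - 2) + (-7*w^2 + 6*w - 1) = -5*w^2 - 2*w - 3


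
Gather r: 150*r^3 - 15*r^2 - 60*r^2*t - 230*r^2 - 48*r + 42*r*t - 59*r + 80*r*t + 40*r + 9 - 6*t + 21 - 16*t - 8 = 150*r^3 + r^2*(-60*t - 245) + r*(122*t - 67) - 22*t + 22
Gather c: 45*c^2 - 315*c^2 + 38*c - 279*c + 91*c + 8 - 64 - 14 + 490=-270*c^2 - 150*c + 420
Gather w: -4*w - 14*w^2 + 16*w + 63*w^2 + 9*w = 49*w^2 + 21*w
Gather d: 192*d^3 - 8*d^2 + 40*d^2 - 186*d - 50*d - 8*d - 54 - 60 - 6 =192*d^3 + 32*d^2 - 244*d - 120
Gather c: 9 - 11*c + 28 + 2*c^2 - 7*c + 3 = 2*c^2 - 18*c + 40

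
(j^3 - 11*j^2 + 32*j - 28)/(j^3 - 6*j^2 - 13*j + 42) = (j - 2)/(j + 3)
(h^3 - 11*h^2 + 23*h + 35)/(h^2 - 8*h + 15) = (h^2 - 6*h - 7)/(h - 3)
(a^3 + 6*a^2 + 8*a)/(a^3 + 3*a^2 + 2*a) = (a + 4)/(a + 1)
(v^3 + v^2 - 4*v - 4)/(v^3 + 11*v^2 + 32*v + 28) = (v^2 - v - 2)/(v^2 + 9*v + 14)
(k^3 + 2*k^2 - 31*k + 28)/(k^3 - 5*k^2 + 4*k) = (k + 7)/k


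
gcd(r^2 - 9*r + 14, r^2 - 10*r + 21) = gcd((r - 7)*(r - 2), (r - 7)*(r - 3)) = r - 7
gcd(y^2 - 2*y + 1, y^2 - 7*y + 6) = y - 1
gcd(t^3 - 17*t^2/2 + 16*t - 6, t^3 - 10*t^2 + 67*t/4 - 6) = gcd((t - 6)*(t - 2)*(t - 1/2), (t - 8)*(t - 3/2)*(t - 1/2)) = t - 1/2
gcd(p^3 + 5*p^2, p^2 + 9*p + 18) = 1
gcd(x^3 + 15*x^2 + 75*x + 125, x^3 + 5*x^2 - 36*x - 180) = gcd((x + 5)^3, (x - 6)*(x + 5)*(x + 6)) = x + 5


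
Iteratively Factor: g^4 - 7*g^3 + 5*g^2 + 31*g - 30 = (g - 5)*(g^3 - 2*g^2 - 5*g + 6) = (g - 5)*(g - 1)*(g^2 - g - 6) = (g - 5)*(g - 1)*(g + 2)*(g - 3)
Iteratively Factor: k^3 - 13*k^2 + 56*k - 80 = (k - 5)*(k^2 - 8*k + 16) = (k - 5)*(k - 4)*(k - 4)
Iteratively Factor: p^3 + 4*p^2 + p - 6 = (p + 3)*(p^2 + p - 2) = (p - 1)*(p + 3)*(p + 2)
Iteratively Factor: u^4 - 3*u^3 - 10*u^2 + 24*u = (u)*(u^3 - 3*u^2 - 10*u + 24) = u*(u - 4)*(u^2 + u - 6) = u*(u - 4)*(u + 3)*(u - 2)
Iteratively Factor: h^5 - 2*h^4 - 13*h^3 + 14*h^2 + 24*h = (h + 3)*(h^4 - 5*h^3 + 2*h^2 + 8*h) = (h - 2)*(h + 3)*(h^3 - 3*h^2 - 4*h) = (h - 4)*(h - 2)*(h + 3)*(h^2 + h) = h*(h - 4)*(h - 2)*(h + 3)*(h + 1)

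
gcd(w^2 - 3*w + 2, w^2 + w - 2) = w - 1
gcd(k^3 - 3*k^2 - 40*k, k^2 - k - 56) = k - 8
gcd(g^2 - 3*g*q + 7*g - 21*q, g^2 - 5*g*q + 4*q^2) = 1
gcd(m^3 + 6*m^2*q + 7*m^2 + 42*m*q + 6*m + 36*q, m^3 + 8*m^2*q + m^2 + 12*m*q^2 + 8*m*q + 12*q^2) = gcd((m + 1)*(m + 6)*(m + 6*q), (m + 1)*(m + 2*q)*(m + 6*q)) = m^2 + 6*m*q + m + 6*q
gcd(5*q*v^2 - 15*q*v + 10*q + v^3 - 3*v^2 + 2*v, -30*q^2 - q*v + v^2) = 5*q + v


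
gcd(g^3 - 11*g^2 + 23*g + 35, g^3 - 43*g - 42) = g^2 - 6*g - 7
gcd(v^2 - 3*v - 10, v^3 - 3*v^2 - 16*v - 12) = v + 2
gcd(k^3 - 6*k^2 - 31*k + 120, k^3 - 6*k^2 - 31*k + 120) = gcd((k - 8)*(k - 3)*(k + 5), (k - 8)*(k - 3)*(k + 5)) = k^3 - 6*k^2 - 31*k + 120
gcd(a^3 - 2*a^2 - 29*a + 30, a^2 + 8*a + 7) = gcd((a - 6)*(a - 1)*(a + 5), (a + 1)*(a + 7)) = 1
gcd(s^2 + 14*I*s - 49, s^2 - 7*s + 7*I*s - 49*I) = s + 7*I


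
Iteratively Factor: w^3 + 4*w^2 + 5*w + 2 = (w + 1)*(w^2 + 3*w + 2) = (w + 1)*(w + 2)*(w + 1)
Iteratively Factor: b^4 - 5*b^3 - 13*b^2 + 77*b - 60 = (b - 3)*(b^3 - 2*b^2 - 19*b + 20) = (b - 5)*(b - 3)*(b^2 + 3*b - 4) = (b - 5)*(b - 3)*(b + 4)*(b - 1)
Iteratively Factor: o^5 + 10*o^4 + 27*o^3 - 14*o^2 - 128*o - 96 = (o - 2)*(o^4 + 12*o^3 + 51*o^2 + 88*o + 48) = (o - 2)*(o + 4)*(o^3 + 8*o^2 + 19*o + 12) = (o - 2)*(o + 1)*(o + 4)*(o^2 + 7*o + 12) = (o - 2)*(o + 1)*(o + 4)^2*(o + 3)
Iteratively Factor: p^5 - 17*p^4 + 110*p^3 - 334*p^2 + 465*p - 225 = (p - 5)*(p^4 - 12*p^3 + 50*p^2 - 84*p + 45) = (p - 5)^2*(p^3 - 7*p^2 + 15*p - 9) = (p - 5)^2*(p - 3)*(p^2 - 4*p + 3) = (p - 5)^2*(p - 3)^2*(p - 1)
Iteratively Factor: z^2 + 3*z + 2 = (z + 2)*(z + 1)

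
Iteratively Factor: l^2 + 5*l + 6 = (l + 2)*(l + 3)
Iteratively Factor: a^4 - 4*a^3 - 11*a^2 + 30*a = (a)*(a^3 - 4*a^2 - 11*a + 30) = a*(a - 5)*(a^2 + a - 6) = a*(a - 5)*(a - 2)*(a + 3)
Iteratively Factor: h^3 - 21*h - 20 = (h + 4)*(h^2 - 4*h - 5) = (h - 5)*(h + 4)*(h + 1)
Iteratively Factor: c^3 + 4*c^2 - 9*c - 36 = (c - 3)*(c^2 + 7*c + 12) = (c - 3)*(c + 3)*(c + 4)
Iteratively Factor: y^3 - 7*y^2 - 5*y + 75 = (y + 3)*(y^2 - 10*y + 25) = (y - 5)*(y + 3)*(y - 5)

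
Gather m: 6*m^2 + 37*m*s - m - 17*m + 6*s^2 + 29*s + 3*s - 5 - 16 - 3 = 6*m^2 + m*(37*s - 18) + 6*s^2 + 32*s - 24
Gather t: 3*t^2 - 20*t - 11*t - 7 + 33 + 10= 3*t^2 - 31*t + 36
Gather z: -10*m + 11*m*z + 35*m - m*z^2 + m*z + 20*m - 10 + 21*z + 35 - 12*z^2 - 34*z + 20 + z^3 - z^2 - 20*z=45*m + z^3 + z^2*(-m - 13) + z*(12*m - 33) + 45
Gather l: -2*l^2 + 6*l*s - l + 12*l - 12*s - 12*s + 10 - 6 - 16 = -2*l^2 + l*(6*s + 11) - 24*s - 12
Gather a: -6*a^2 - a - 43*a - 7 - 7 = -6*a^2 - 44*a - 14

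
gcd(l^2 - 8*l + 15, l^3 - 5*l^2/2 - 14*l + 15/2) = l - 5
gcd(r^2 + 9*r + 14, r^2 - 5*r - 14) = r + 2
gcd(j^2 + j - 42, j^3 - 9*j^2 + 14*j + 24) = j - 6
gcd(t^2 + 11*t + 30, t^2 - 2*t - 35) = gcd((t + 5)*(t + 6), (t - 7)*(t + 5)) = t + 5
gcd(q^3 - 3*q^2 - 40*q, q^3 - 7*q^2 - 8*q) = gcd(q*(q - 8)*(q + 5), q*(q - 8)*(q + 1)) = q^2 - 8*q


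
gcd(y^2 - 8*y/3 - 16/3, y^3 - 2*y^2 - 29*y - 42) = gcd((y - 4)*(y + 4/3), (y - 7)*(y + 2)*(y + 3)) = 1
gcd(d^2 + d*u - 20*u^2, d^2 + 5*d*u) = d + 5*u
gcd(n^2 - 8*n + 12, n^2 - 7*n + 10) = n - 2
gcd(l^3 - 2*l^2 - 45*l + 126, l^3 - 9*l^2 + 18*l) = l^2 - 9*l + 18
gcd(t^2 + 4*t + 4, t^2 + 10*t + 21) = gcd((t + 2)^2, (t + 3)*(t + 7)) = 1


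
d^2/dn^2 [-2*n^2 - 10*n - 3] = -4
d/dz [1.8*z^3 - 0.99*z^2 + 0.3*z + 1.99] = 5.4*z^2 - 1.98*z + 0.3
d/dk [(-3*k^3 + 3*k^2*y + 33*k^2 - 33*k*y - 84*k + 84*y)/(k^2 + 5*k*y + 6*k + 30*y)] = 3*((2*k + 5*y + 6)*(k^3 - k^2*y - 11*k^2 + 11*k*y + 28*k - 28*y) + (k^2 + 5*k*y + 6*k + 30*y)*(-3*k^2 + 2*k*y + 22*k - 11*y - 28))/(k^2 + 5*k*y + 6*k + 30*y)^2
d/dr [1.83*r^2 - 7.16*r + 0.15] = 3.66*r - 7.16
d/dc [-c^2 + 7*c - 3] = 7 - 2*c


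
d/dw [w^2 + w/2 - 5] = 2*w + 1/2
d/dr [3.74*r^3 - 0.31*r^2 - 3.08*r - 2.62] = 11.22*r^2 - 0.62*r - 3.08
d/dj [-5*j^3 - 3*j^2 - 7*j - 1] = -15*j^2 - 6*j - 7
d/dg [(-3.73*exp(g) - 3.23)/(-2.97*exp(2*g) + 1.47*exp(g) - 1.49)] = (-11.0781*exp(2*g) - 19.1862*exp(g) + 10.3058)*exp(g)/(8.8209*exp(4*g) - 8.7318*exp(3*g) + 11.0115*exp(2*g) - 4.3806*exp(g) + 2.2201)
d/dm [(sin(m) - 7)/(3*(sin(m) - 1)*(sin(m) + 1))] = (14*sin(m) + cos(m)^2 - 2)/(3*cos(m)^3)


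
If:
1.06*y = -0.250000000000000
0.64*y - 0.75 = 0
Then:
No Solution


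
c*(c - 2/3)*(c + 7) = c^3 + 19*c^2/3 - 14*c/3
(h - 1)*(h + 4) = h^2 + 3*h - 4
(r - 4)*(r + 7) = r^2 + 3*r - 28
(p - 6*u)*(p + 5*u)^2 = p^3 + 4*p^2*u - 35*p*u^2 - 150*u^3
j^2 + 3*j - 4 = (j - 1)*(j + 4)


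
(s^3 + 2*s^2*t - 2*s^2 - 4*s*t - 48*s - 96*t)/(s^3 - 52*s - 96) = (s + 2*t)/(s + 2)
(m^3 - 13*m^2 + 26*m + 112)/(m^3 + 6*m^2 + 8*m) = (m^2 - 15*m + 56)/(m*(m + 4))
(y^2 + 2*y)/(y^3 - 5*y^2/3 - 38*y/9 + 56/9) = 9*y/(9*y^2 - 33*y + 28)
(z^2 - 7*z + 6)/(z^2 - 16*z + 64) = (z^2 - 7*z + 6)/(z^2 - 16*z + 64)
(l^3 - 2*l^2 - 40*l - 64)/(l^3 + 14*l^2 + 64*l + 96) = (l^2 - 6*l - 16)/(l^2 + 10*l + 24)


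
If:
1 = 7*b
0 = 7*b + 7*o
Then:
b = 1/7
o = -1/7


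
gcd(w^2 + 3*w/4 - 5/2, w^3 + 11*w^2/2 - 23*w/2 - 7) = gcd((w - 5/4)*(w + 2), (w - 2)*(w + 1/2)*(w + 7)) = 1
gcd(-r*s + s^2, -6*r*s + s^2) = s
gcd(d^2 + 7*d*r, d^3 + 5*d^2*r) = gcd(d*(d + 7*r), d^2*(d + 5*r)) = d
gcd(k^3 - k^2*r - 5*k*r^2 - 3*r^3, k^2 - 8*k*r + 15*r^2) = -k + 3*r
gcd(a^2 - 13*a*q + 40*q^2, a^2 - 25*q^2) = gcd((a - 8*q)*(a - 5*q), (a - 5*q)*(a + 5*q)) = -a + 5*q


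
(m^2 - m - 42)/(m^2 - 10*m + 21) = (m + 6)/(m - 3)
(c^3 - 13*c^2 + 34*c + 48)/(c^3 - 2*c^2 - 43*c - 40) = (c - 6)/(c + 5)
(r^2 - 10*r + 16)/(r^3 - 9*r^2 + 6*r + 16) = 1/(r + 1)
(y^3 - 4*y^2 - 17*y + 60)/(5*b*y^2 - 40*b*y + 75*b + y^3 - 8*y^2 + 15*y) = (y + 4)/(5*b + y)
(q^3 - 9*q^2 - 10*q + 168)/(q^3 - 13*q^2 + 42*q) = (q + 4)/q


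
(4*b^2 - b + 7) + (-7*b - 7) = 4*b^2 - 8*b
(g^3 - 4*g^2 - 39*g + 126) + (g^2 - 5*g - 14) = g^3 - 3*g^2 - 44*g + 112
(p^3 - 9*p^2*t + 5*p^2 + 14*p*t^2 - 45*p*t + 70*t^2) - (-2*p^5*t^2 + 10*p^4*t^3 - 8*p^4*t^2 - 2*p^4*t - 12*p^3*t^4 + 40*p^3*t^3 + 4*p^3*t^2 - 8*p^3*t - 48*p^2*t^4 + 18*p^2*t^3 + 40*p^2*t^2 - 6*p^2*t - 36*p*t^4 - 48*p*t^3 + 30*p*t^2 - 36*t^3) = 2*p^5*t^2 - 10*p^4*t^3 + 8*p^4*t^2 + 2*p^4*t + 12*p^3*t^4 - 40*p^3*t^3 - 4*p^3*t^2 + 8*p^3*t + p^3 + 48*p^2*t^4 - 18*p^2*t^3 - 40*p^2*t^2 - 3*p^2*t + 5*p^2 + 36*p*t^4 + 48*p*t^3 - 16*p*t^2 - 45*p*t + 36*t^3 + 70*t^2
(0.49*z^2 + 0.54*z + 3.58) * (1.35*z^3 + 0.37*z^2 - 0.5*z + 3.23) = 0.6615*z^5 + 0.9103*z^4 + 4.7878*z^3 + 2.6373*z^2 - 0.0457999999999998*z + 11.5634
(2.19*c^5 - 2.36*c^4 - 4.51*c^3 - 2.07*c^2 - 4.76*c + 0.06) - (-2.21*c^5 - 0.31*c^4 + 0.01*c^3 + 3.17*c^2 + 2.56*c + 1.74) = 4.4*c^5 - 2.05*c^4 - 4.52*c^3 - 5.24*c^2 - 7.32*c - 1.68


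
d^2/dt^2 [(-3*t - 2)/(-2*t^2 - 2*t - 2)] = ((2*t + 1)^2*(3*t + 2) - (9*t + 5)*(t^2 + t + 1))/(t^2 + t + 1)^3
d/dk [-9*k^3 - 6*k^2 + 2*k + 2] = -27*k^2 - 12*k + 2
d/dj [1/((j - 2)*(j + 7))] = (-2*j - 5)/(j^4 + 10*j^3 - 3*j^2 - 140*j + 196)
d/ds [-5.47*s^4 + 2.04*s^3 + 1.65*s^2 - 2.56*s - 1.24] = -21.88*s^3 + 6.12*s^2 + 3.3*s - 2.56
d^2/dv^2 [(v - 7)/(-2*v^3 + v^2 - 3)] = 2*(-4*v^2*(v - 7)*(3*v - 1)^2 + (6*v^2 - 2*v + (v - 7)*(6*v - 1))*(2*v^3 - v^2 + 3))/(2*v^3 - v^2 + 3)^3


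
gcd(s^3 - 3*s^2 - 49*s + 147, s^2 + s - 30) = 1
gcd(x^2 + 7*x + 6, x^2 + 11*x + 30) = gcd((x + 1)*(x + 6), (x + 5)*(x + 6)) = x + 6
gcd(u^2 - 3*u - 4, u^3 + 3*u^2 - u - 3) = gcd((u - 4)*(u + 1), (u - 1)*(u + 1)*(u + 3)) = u + 1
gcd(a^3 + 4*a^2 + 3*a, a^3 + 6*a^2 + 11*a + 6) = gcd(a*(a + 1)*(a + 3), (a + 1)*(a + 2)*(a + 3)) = a^2 + 4*a + 3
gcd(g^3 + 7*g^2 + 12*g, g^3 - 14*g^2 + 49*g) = g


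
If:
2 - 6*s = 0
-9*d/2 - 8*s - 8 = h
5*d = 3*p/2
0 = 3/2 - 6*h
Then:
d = -131/54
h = 1/4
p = -655/81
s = 1/3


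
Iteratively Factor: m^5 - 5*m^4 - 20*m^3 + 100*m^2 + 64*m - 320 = (m + 4)*(m^4 - 9*m^3 + 16*m^2 + 36*m - 80) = (m - 4)*(m + 4)*(m^3 - 5*m^2 - 4*m + 20) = (m - 4)*(m - 2)*(m + 4)*(m^2 - 3*m - 10) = (m - 5)*(m - 4)*(m - 2)*(m + 4)*(m + 2)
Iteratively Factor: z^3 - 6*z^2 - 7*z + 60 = (z - 5)*(z^2 - z - 12) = (z - 5)*(z - 4)*(z + 3)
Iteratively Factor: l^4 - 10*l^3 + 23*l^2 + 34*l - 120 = (l - 5)*(l^3 - 5*l^2 - 2*l + 24) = (l - 5)*(l - 3)*(l^2 - 2*l - 8) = (l - 5)*(l - 3)*(l + 2)*(l - 4)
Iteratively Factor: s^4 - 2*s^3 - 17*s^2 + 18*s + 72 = (s - 4)*(s^3 + 2*s^2 - 9*s - 18) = (s - 4)*(s + 2)*(s^2 - 9) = (s - 4)*(s - 3)*(s + 2)*(s + 3)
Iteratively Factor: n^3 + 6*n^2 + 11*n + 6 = (n + 2)*(n^2 + 4*n + 3) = (n + 1)*(n + 2)*(n + 3)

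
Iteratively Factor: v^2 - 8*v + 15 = (v - 3)*(v - 5)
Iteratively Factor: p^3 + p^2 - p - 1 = (p - 1)*(p^2 + 2*p + 1) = (p - 1)*(p + 1)*(p + 1)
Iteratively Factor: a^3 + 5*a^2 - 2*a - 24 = (a + 4)*(a^2 + a - 6) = (a + 3)*(a + 4)*(a - 2)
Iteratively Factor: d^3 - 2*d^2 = (d)*(d^2 - 2*d) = d^2*(d - 2)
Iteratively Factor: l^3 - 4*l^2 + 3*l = (l - 3)*(l^2 - l) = l*(l - 3)*(l - 1)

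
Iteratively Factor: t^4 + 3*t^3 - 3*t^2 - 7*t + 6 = (t + 3)*(t^3 - 3*t + 2) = (t + 2)*(t + 3)*(t^2 - 2*t + 1) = (t - 1)*(t + 2)*(t + 3)*(t - 1)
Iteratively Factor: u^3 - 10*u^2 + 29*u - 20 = (u - 4)*(u^2 - 6*u + 5) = (u - 4)*(u - 1)*(u - 5)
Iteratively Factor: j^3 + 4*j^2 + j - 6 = (j + 2)*(j^2 + 2*j - 3) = (j - 1)*(j + 2)*(j + 3)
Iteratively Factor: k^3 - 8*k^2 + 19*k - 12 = (k - 4)*(k^2 - 4*k + 3) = (k - 4)*(k - 3)*(k - 1)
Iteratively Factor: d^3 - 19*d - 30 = (d - 5)*(d^2 + 5*d + 6) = (d - 5)*(d + 3)*(d + 2)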